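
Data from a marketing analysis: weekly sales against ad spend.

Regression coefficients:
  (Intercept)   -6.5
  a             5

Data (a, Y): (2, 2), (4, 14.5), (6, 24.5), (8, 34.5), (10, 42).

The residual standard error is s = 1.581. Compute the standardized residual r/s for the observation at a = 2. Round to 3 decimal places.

-0.949

Ŷ = -6.5 + 5·2 = 3.5
r = 2 − 3.5 = -1.5
r/s = -1.5 / 1.581 = -0.949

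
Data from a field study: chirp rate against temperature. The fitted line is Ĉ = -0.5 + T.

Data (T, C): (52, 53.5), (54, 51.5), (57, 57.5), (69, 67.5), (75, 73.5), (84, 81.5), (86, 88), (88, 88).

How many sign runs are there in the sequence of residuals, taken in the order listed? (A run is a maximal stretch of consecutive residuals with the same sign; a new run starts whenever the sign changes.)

T=52: Ĉ = -0.5 + 52 = 51.5; e = 53.5 − 51.5 = 2
T=54: Ĉ = -0.5 + 54 = 53.5; e = 51.5 − 53.5 = -2
T=57: Ĉ = -0.5 + 57 = 56.5; e = 57.5 − 56.5 = 1
T=69: Ĉ = -0.5 + 69 = 68.5; e = 67.5 − 68.5 = -1
T=75: Ĉ = -0.5 + 75 = 74.5; e = 73.5 − 74.5 = -1
T=84: Ĉ = -0.5 + 84 = 83.5; e = 81.5 − 83.5 = -2
T=86: Ĉ = -0.5 + 86 = 85.5; e = 88 − 85.5 = 2.5
T=88: Ĉ = -0.5 + 88 = 87.5; e = 88 − 87.5 = 0.5
Signs: + − + − − − + +
Runs: +×1, −×1, +×1, −×3, +×2 → 5

5 runs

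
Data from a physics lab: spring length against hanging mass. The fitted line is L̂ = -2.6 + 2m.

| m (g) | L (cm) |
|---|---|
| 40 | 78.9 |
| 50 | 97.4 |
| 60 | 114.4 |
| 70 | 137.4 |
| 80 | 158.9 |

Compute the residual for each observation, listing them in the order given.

1.5, 0, -3, 0, 1.5

m=40: L̂ = -2.6 + 2·40 = 77.4; e = 78.9 − 77.4 = 1.5
m=50: L̂ = -2.6 + 2·50 = 97.4; e = 97.4 − 97.4 = 0
m=60: L̂ = -2.6 + 2·60 = 117.4; e = 114.4 − 117.4 = -3
m=70: L̂ = -2.6 + 2·70 = 137.4; e = 137.4 − 137.4 = 0
m=80: L̂ = -2.6 + 2·80 = 157.4; e = 158.9 − 157.4 = 1.5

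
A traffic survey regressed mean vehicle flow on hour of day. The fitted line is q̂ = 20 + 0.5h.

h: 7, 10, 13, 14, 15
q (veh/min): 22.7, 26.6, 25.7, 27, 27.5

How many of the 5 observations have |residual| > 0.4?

h=7: q̂ = 20 + 0.5·7 = 23.5; e = 22.7 − 23.5 = -0.8
h=10: q̂ = 20 + 0.5·10 = 25; e = 26.6 − 25 = 1.6
h=13: q̂ = 20 + 0.5·13 = 26.5; e = 25.7 − 26.5 = -0.8
h=14: q̂ = 20 + 0.5·14 = 27; e = 27 − 27 = 0
h=15: q̂ = 20 + 0.5·15 = 27.5; e = 27.5 − 27.5 = 0
|e| > 0.4: h=7 (|e|=0.8), h=10 (|e|=1.6), h=13 (|e|=0.8) → 3

3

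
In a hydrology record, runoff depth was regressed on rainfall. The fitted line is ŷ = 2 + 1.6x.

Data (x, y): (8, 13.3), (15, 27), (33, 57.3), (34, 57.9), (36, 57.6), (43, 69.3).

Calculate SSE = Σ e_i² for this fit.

x=8: ŷ = 2 + 1.6·8 = 14.8; e = 13.3 − 14.8 = -1.5
x=15: ŷ = 2 + 1.6·15 = 26; e = 27 − 26 = 1
x=33: ŷ = 2 + 1.6·33 = 54.8; e = 57.3 − 54.8 = 2.5
x=34: ŷ = 2 + 1.6·34 = 56.4; e = 57.9 − 56.4 = 1.5
x=36: ŷ = 2 + 1.6·36 = 59.6; e = 57.6 − 59.6 = -2
x=43: ŷ = 2 + 1.6·43 = 70.8; e = 69.3 − 70.8 = -1.5
SSE = 2.25 + 1 + 6.25 + 2.25 + 4 + 2.25 = 18

SSE = 18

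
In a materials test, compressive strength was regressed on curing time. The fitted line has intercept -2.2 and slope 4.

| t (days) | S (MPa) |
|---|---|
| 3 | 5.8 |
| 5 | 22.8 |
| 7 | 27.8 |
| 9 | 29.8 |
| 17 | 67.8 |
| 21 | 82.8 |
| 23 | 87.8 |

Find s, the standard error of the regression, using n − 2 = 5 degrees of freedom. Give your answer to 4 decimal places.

t=3: ŷ = -2.2 + 4·3 = 9.8; r = 5.8 − 9.8 = -4
t=5: ŷ = -2.2 + 4·5 = 17.8; r = 22.8 − 17.8 = 5
t=7: ŷ = -2.2 + 4·7 = 25.8; r = 27.8 − 25.8 = 2
t=9: ŷ = -2.2 + 4·9 = 33.8; r = 29.8 − 33.8 = -4
t=17: ŷ = -2.2 + 4·17 = 65.8; r = 67.8 − 65.8 = 2
t=21: ŷ = -2.2 + 4·21 = 81.8; r = 82.8 − 81.8 = 1
t=23: ŷ = -2.2 + 4·23 = 89.8; r = 87.8 − 89.8 = -2
SSE = 16 + 25 + 4 + 16 + 4 + 1 + 4 = 70
s = √(70/5) = √14 ≈ 3.7417

s = 3.7417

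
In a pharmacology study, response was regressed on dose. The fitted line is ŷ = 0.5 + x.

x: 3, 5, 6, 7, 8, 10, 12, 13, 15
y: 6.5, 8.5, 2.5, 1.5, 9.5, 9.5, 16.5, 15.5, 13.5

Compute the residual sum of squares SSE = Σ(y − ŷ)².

x=3: ŷ = 0.5 + 3 = 3.5; e = 6.5 − 3.5 = 3
x=5: ŷ = 0.5 + 5 = 5.5; e = 8.5 − 5.5 = 3
x=6: ŷ = 0.5 + 6 = 6.5; e = 2.5 − 6.5 = -4
x=7: ŷ = 0.5 + 7 = 7.5; e = 1.5 − 7.5 = -6
x=8: ŷ = 0.5 + 8 = 8.5; e = 9.5 − 8.5 = 1
x=10: ŷ = 0.5 + 10 = 10.5; e = 9.5 − 10.5 = -1
x=12: ŷ = 0.5 + 12 = 12.5; e = 16.5 − 12.5 = 4
x=13: ŷ = 0.5 + 13 = 13.5; e = 15.5 − 13.5 = 2
x=15: ŷ = 0.5 + 15 = 15.5; e = 13.5 − 15.5 = -2
SSE = 9 + 9 + 16 + 36 + 1 + 1 + 16 + 4 + 4 = 96

SSE = 96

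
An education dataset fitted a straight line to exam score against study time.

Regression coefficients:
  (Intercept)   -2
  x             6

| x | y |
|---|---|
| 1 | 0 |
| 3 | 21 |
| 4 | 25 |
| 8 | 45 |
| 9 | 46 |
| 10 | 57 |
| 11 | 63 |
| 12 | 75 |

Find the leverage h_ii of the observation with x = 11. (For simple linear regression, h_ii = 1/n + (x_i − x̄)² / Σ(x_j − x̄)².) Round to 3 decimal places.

x̄ = (1 + 3 + 4 + 8 + 9 + 10 + 11 + 12)/8 = 7.25
Σ(x − x̄)² = 39.0625 + 18.0625 + 10.5625 + 0.5625 + 3.0625 + 7.5625 + 14.0625 + 22.5625 = 115.5
h = 1/8 + (3.75)²/115.5 = 0.125 + 0.121753 = 0.247

h = 0.247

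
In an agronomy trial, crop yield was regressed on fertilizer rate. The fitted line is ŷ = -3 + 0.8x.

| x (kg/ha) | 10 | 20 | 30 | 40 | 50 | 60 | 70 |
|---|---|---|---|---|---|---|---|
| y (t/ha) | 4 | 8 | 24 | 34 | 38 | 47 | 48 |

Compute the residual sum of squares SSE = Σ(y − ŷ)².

SSE = 90

x=10: ŷ = -3 + 0.8·10 = 5; r = 4 − 5 = -1
x=20: ŷ = -3 + 0.8·20 = 13; r = 8 − 13 = -5
x=30: ŷ = -3 + 0.8·30 = 21; r = 24 − 21 = 3
x=40: ŷ = -3 + 0.8·40 = 29; r = 34 − 29 = 5
x=50: ŷ = -3 + 0.8·50 = 37; r = 38 − 37 = 1
x=60: ŷ = -3 + 0.8·60 = 45; r = 47 − 45 = 2
x=70: ŷ = -3 + 0.8·70 = 53; r = 48 − 53 = -5
SSE = 1 + 25 + 9 + 25 + 1 + 4 + 25 = 90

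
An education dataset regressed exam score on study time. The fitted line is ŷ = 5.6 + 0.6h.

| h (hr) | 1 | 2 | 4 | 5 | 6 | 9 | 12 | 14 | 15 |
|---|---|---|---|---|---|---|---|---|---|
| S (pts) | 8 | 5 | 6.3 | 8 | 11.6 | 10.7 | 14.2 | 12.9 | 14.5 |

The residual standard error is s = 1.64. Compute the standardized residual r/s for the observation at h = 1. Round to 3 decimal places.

1.098

ŷ = 5.6 + 0.6·1 = 6.2
r = 8 − 6.2 = 1.8
r/s = 1.8 / 1.64 = 1.098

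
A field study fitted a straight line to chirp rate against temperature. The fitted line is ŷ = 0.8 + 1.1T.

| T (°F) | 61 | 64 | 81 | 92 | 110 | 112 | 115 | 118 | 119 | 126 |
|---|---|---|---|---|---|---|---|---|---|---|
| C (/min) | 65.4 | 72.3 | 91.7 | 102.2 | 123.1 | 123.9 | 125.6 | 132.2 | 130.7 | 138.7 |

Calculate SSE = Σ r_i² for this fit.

SSE = 19.38

T=61: ŷ = 0.8 + 1.1·61 = 67.9; r = 65.4 − 67.9 = -2.5
T=64: ŷ = 0.8 + 1.1·64 = 71.2; r = 72.3 − 71.2 = 1.1
T=81: ŷ = 0.8 + 1.1·81 = 89.9; r = 91.7 − 89.9 = 1.8
T=92: ŷ = 0.8 + 1.1·92 = 102; r = 102.2 − 102 = 0.2
T=110: ŷ = 0.8 + 1.1·110 = 121.8; r = 123.1 − 121.8 = 1.3
T=112: ŷ = 0.8 + 1.1·112 = 124; r = 123.9 − 124 = -0.1
T=115: ŷ = 0.8 + 1.1·115 = 127.3; r = 125.6 − 127.3 = -1.7
T=118: ŷ = 0.8 + 1.1·118 = 130.6; r = 132.2 − 130.6 = 1.6
T=119: ŷ = 0.8 + 1.1·119 = 131.7; r = 130.7 − 131.7 = -1
T=126: ŷ = 0.8 + 1.1·126 = 139.4; r = 138.7 − 139.4 = -0.7
SSE = 6.25 + 1.21 + 3.24 + 0.04 + 1.69 + 0.01 + 2.89 + 2.56 + 1 + 0.49 = 19.38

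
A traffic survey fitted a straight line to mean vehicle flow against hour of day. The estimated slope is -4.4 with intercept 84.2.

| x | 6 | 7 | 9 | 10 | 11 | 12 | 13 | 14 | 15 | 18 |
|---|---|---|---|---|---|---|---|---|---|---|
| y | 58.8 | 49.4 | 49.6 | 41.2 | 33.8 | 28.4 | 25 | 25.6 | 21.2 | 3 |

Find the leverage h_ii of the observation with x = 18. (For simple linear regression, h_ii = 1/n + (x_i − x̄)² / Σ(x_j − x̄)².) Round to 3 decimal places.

h = 0.445

x̄ = (6 + 7 + 9 + 10 + 11 + 12 + 13 + 14 + 15 + 18)/10 = 11.5
Σ(x − x̄)² = 30.25 + 20.25 + 6.25 + 2.25 + 0.25 + 0.25 + 2.25 + 6.25 + 12.25 + 42.25 = 122.5
h = 1/10 + (6.5)²/122.5 = 0.1 + 0.344898 = 0.445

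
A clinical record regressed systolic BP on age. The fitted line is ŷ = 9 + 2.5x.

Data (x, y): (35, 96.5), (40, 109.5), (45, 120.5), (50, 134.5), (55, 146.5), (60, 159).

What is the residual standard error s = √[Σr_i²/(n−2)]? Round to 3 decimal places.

s = 0.612

x=35: ŷ = 9 + 2.5·35 = 96.5; r = 96.5 − 96.5 = 0
x=40: ŷ = 9 + 2.5·40 = 109; r = 109.5 − 109 = 0.5
x=45: ŷ = 9 + 2.5·45 = 121.5; r = 120.5 − 121.5 = -1
x=50: ŷ = 9 + 2.5·50 = 134; r = 134.5 − 134 = 0.5
x=55: ŷ = 9 + 2.5·55 = 146.5; r = 146.5 − 146.5 = 0
x=60: ŷ = 9 + 2.5·60 = 159; r = 159 − 159 = 0
SSE = 0 + 0.25 + 1 + 0.25 + 0 + 0 = 1.5
s = √(1.5/4) = √0.375 ≈ 0.612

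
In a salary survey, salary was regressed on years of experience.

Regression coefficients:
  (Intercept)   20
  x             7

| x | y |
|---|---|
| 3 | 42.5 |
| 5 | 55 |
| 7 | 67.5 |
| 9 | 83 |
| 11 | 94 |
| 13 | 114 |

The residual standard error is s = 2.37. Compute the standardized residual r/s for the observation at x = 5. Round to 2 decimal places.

ŷ = 20 + 7·5 = 55
r = 55 − 55 = 0
r/s = 0 / 2.37 = 0.00

0.00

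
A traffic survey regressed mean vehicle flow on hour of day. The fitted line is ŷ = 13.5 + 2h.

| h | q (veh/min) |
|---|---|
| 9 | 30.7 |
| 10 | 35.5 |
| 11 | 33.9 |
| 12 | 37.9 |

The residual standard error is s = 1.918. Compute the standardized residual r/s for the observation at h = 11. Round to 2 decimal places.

ŷ = 13.5 + 2·11 = 35.5
r = 33.9 − 35.5 = -1.6
r/s = -1.6 / 1.918 = -0.83

-0.83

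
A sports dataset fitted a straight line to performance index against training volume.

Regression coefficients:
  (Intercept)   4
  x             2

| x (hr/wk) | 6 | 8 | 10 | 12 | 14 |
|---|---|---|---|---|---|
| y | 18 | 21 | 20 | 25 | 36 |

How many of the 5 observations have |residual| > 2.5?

3

x=6: ŷ = 4 + 2·6 = 16; e = 18 − 16 = 2
x=8: ŷ = 4 + 2·8 = 20; e = 21 − 20 = 1
x=10: ŷ = 4 + 2·10 = 24; e = 20 − 24 = -4
x=12: ŷ = 4 + 2·12 = 28; e = 25 − 28 = -3
x=14: ŷ = 4 + 2·14 = 32; e = 36 − 32 = 4
|e| > 2.5: x=10 (|e|=4), x=12 (|e|=3), x=14 (|e|=4) → 3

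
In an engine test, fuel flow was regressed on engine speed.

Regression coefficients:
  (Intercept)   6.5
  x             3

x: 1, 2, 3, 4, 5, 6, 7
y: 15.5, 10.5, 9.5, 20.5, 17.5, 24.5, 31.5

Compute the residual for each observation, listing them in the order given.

6, -2, -6, 2, -4, 0, 4

x=1: ŷ = 6.5 + 3·1 = 9.5; e = 15.5 − 9.5 = 6
x=2: ŷ = 6.5 + 3·2 = 12.5; e = 10.5 − 12.5 = -2
x=3: ŷ = 6.5 + 3·3 = 15.5; e = 9.5 − 15.5 = -6
x=4: ŷ = 6.5 + 3·4 = 18.5; e = 20.5 − 18.5 = 2
x=5: ŷ = 6.5 + 3·5 = 21.5; e = 17.5 − 21.5 = -4
x=6: ŷ = 6.5 + 3·6 = 24.5; e = 24.5 − 24.5 = 0
x=7: ŷ = 6.5 + 3·7 = 27.5; e = 31.5 − 27.5 = 4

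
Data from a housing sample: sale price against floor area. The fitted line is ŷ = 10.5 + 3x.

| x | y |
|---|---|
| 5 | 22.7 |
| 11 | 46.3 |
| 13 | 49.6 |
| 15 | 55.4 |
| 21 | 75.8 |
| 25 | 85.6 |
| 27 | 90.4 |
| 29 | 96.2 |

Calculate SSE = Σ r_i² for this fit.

SSE = 23.9

x=5: ŷ = 10.5 + 3·5 = 25.5; r = 22.7 − 25.5 = -2.8
x=11: ŷ = 10.5 + 3·11 = 43.5; r = 46.3 − 43.5 = 2.8
x=13: ŷ = 10.5 + 3·13 = 49.5; r = 49.6 − 49.5 = 0.1
x=15: ŷ = 10.5 + 3·15 = 55.5; r = 55.4 − 55.5 = -0.1
x=21: ŷ = 10.5 + 3·21 = 73.5; r = 75.8 − 73.5 = 2.3
x=25: ŷ = 10.5 + 3·25 = 85.5; r = 85.6 − 85.5 = 0.1
x=27: ŷ = 10.5 + 3·27 = 91.5; r = 90.4 − 91.5 = -1.1
x=29: ŷ = 10.5 + 3·29 = 97.5; r = 96.2 − 97.5 = -1.3
SSE = 7.84 + 7.84 + 0.01 + 0.01 + 5.29 + 0.01 + 1.21 + 1.69 = 23.9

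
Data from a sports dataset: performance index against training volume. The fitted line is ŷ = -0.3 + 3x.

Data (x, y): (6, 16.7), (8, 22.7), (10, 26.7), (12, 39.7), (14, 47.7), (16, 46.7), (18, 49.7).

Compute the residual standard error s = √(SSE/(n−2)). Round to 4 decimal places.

s = 4.0000

x=6: ŷ = -0.3 + 3·6 = 17.7; r = 16.7 − 17.7 = -1
x=8: ŷ = -0.3 + 3·8 = 23.7; r = 22.7 − 23.7 = -1
x=10: ŷ = -0.3 + 3·10 = 29.7; r = 26.7 − 29.7 = -3
x=12: ŷ = -0.3 + 3·12 = 35.7; r = 39.7 − 35.7 = 4
x=14: ŷ = -0.3 + 3·14 = 41.7; r = 47.7 − 41.7 = 6
x=16: ŷ = -0.3 + 3·16 = 47.7; r = 46.7 − 47.7 = -1
x=18: ŷ = -0.3 + 3·18 = 53.7; r = 49.7 − 53.7 = -4
SSE = 1 + 1 + 9 + 16 + 36 + 1 + 16 = 80
s = √(80/5) = √16 ≈ 4.0000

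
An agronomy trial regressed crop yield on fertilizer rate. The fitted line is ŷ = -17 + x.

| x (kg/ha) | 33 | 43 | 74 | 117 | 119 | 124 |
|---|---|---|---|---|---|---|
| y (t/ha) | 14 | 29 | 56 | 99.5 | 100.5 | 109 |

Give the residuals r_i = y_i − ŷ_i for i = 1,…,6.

x=33: ŷ = -17 + 33 = 16; r = 14 − 16 = -2
x=43: ŷ = -17 + 43 = 26; r = 29 − 26 = 3
x=74: ŷ = -17 + 74 = 57; r = 56 − 57 = -1
x=117: ŷ = -17 + 117 = 100; r = 99.5 − 100 = -0.5
x=119: ŷ = -17 + 119 = 102; r = 100.5 − 102 = -1.5
x=124: ŷ = -17 + 124 = 107; r = 109 − 107 = 2

-2, 3, -1, -0.5, -1.5, 2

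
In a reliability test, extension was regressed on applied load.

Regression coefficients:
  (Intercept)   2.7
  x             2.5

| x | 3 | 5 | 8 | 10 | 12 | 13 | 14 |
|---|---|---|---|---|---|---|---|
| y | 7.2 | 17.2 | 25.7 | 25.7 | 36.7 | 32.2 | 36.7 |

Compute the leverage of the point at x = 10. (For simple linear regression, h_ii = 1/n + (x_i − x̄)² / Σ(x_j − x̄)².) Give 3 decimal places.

x̄ = (3 + 5 + 8 + 10 + 12 + 13 + 14)/7 = 9.28571
Σ(x − x̄)² = 39.5102 + 18.3673 + 1.65306 + 0.510204 + 7.36735 + 13.7959 + 22.2245 = 103.429
h = 1/7 + (0.714286)²/103.429 = 0.142857 + 0.00493291 = 0.148

h = 0.148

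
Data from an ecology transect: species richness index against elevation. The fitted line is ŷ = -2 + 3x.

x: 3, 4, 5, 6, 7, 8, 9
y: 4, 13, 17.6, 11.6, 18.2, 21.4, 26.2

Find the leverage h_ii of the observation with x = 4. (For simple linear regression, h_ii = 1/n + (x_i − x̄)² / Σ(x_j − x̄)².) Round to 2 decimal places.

h = 0.29

x̄ = (3 + 4 + 5 + 6 + 7 + 8 + 9)/7 = 6
Σ(x − x̄)² = 9 + 4 + 1 + 0 + 1 + 4 + 9 = 28
h = 1/7 + (-2)²/28 = 0.142857 + 0.142857 = 0.29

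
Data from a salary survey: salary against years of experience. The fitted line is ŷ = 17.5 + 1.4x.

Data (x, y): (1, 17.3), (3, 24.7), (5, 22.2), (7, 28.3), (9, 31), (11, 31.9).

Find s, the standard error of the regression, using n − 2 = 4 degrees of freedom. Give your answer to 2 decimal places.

s = 2.22

x=1: ŷ = 17.5 + 1.4·1 = 18.9; r = 17.3 − 18.9 = -1.6
x=3: ŷ = 17.5 + 1.4·3 = 21.7; r = 24.7 − 21.7 = 3
x=5: ŷ = 17.5 + 1.4·5 = 24.5; r = 22.2 − 24.5 = -2.3
x=7: ŷ = 17.5 + 1.4·7 = 27.3; r = 28.3 − 27.3 = 1
x=9: ŷ = 17.5 + 1.4·9 = 30.1; r = 31 − 30.1 = 0.9
x=11: ŷ = 17.5 + 1.4·11 = 32.9; r = 31.9 − 32.9 = -1
SSE = 2.56 + 9 + 5.29 + 1 + 0.81 + 1 = 19.66
s = √(19.66/4) = √4.915 ≈ 2.22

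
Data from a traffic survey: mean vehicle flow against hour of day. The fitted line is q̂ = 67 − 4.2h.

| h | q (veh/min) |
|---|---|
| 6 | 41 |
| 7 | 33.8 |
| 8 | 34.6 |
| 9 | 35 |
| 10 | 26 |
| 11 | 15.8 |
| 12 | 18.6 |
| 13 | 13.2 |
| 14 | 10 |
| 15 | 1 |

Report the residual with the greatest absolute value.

r = 5.8

h=6: q̂ = 67 − 4.2·6 = 41.8; r = 41 − 41.8 = -0.8
h=7: q̂ = 67 − 4.2·7 = 37.6; r = 33.8 − 37.6 = -3.8
h=8: q̂ = 67 − 4.2·8 = 33.4; r = 34.6 − 33.4 = 1.2
h=9: q̂ = 67 − 4.2·9 = 29.2; r = 35 − 29.2 = 5.8
h=10: q̂ = 67 − 4.2·10 = 25; r = 26 − 25 = 1
h=11: q̂ = 67 − 4.2·11 = 20.8; r = 15.8 − 20.8 = -5
h=12: q̂ = 67 − 4.2·12 = 16.6; r = 18.6 − 16.6 = 2
h=13: q̂ = 67 − 4.2·13 = 12.4; r = 13.2 − 12.4 = 0.8
h=14: q̂ = 67 − 4.2·14 = 8.2; r = 10 − 8.2 = 1.8
h=15: q̂ = 67 − 4.2·15 = 4; r = 1 − 4 = -3
Largest |r| is 5.8 at h = 9, residual 5.8.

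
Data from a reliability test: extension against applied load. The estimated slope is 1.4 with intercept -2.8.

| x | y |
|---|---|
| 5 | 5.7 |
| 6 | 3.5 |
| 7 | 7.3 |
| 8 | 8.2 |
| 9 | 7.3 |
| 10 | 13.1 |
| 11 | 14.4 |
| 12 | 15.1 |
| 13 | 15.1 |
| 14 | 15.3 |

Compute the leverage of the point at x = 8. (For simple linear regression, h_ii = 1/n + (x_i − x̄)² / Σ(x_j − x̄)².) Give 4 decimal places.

x̄ = (5 + 6 + 7 + 8 + 9 + 10 + 11 + 12 + 13 + 14)/10 = 9.5
Σ(x − x̄)² = 20.25 + 12.25 + 6.25 + 2.25 + 0.25 + 0.25 + 2.25 + 6.25 + 12.25 + 20.25 = 82.5
h = 1/10 + (-1.5)²/82.5 = 0.1 + 0.0272727 = 0.1273

h = 0.1273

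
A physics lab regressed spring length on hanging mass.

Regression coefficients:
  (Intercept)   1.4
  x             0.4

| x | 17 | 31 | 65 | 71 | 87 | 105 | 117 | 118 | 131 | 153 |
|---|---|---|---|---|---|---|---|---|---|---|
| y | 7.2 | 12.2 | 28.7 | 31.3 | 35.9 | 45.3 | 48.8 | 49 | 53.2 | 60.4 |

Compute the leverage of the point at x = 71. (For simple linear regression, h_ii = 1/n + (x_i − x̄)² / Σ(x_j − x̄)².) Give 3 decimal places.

x̄ = (17 + 31 + 65 + 71 + 87 + 105 + 117 + 118 + 131 + 153)/10 = 89.5
Σ(x − x̄)² = 5256.25 + 3422.25 + 600.25 + 342.25 + 6.25 + 240.25 + 756.25 + 812.25 + 1722.25 + 4032.25 = 17190.5
h = 1/10 + (-18.5)²/17190.5 = 0.1 + 0.0199093 = 0.120

h = 0.120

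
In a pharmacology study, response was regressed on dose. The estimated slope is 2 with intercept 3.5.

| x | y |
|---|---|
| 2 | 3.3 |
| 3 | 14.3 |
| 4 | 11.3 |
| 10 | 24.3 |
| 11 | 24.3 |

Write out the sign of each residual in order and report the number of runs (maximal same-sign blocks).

x=2: ŷ = 3.5 + 2·2 = 7.5; r = 3.3 − 7.5 = -4.2
x=3: ŷ = 3.5 + 2·3 = 9.5; r = 14.3 − 9.5 = 4.8
x=4: ŷ = 3.5 + 2·4 = 11.5; r = 11.3 − 11.5 = -0.2
x=10: ŷ = 3.5 + 2·10 = 23.5; r = 24.3 − 23.5 = 0.8
x=11: ŷ = 3.5 + 2·11 = 25.5; r = 24.3 − 25.5 = -1.2
Signs: − + − + −
Runs: −×1, +×1, −×1, +×1, −×1 → 5

5 runs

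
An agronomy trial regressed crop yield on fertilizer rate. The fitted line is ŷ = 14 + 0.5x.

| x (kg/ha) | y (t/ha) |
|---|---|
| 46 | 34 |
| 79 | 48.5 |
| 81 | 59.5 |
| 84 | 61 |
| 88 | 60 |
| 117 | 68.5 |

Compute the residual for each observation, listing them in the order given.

x=46: ŷ = 14 + 0.5·46 = 37; e = 34 − 37 = -3
x=79: ŷ = 14 + 0.5·79 = 53.5; e = 48.5 − 53.5 = -5
x=81: ŷ = 14 + 0.5·81 = 54.5; e = 59.5 − 54.5 = 5
x=84: ŷ = 14 + 0.5·84 = 56; e = 61 − 56 = 5
x=88: ŷ = 14 + 0.5·88 = 58; e = 60 − 58 = 2
x=117: ŷ = 14 + 0.5·117 = 72.5; e = 68.5 − 72.5 = -4

-3, -5, 5, 5, 2, -4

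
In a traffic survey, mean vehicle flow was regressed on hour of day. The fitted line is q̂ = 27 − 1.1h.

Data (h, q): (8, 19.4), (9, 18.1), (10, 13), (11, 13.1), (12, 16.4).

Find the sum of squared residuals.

h=8: q̂ = 27 − 1.1·8 = 18.2; e = 19.4 − 18.2 = 1.2
h=9: q̂ = 27 − 1.1·9 = 17.1; e = 18.1 − 17.1 = 1
h=10: q̂ = 27 − 1.1·10 = 16; e = 13 − 16 = -3
h=11: q̂ = 27 − 1.1·11 = 14.9; e = 13.1 − 14.9 = -1.8
h=12: q̂ = 27 − 1.1·12 = 13.8; e = 16.4 − 13.8 = 2.6
SSE = 1.44 + 1 + 9 + 3.24 + 6.76 = 21.44

SSE = 21.44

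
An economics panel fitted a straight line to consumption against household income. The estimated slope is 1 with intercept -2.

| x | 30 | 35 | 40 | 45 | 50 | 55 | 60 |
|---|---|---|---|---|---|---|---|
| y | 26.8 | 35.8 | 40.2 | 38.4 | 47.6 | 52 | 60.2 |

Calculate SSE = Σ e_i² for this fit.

x=30: ŷ = -2 + 30 = 28; e = 26.8 − 28 = -1.2
x=35: ŷ = -2 + 35 = 33; e = 35.8 − 33 = 2.8
x=40: ŷ = -2 + 40 = 38; e = 40.2 − 38 = 2.2
x=45: ŷ = -2 + 45 = 43; e = 38.4 − 43 = -4.6
x=50: ŷ = -2 + 50 = 48; e = 47.6 − 48 = -0.4
x=55: ŷ = -2 + 55 = 53; e = 52 − 53 = -1
x=60: ŷ = -2 + 60 = 58; e = 60.2 − 58 = 2.2
SSE = 1.44 + 7.84 + 4.84 + 21.16 + 0.16 + 1 + 4.84 = 41.28

SSE = 41.28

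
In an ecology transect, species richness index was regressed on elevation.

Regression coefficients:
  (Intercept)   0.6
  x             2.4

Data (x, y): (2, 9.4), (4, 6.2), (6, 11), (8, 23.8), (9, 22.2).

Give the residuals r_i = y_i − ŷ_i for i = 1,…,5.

4, -4, -4, 4, 0

x=2: ŷ = 0.6 + 2.4·2 = 5.4; r = 9.4 − 5.4 = 4
x=4: ŷ = 0.6 + 2.4·4 = 10.2; r = 6.2 − 10.2 = -4
x=6: ŷ = 0.6 + 2.4·6 = 15; r = 11 − 15 = -4
x=8: ŷ = 0.6 + 2.4·8 = 19.8; r = 23.8 − 19.8 = 4
x=9: ŷ = 0.6 + 2.4·9 = 22.2; r = 22.2 − 22.2 = 0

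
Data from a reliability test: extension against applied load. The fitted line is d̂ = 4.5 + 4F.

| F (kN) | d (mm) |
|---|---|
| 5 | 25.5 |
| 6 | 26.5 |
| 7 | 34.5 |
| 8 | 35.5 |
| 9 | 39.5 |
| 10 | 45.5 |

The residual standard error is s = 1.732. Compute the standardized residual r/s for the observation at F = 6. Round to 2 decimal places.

-1.15

d̂ = 4.5 + 4·6 = 28.5
r = 26.5 − 28.5 = -2
r/s = -2 / 1.732 = -1.15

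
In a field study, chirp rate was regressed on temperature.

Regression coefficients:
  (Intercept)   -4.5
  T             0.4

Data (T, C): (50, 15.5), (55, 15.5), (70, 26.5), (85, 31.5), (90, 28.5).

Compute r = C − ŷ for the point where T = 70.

ŷ = -4.5 + 0.4·70 = 23.5
r = 26.5 − 23.5 = 3

r = 3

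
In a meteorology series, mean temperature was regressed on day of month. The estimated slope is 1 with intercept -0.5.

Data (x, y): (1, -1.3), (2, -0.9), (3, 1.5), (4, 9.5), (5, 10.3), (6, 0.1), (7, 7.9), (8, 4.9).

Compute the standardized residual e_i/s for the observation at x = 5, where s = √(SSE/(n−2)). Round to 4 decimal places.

1.3105

x=1: ŷ = -0.5 + 1 = 0.5; e = -1.3 − 0.5 = -1.8
x=2: ŷ = -0.5 + 2 = 1.5; e = -0.9 − 1.5 = -2.4
x=3: ŷ = -0.5 + 3 = 2.5; e = 1.5 − 2.5 = -1
x=4: ŷ = -0.5 + 4 = 3.5; e = 9.5 − 3.5 = 6
x=5: ŷ = -0.5 + 5 = 4.5; e = 10.3 − 4.5 = 5.8
x=6: ŷ = -0.5 + 6 = 5.5; e = 0.1 − 5.5 = -5.4
x=7: ŷ = -0.5 + 7 = 6.5; e = 7.9 − 6.5 = 1.4
x=8: ŷ = -0.5 + 8 = 7.5; e = 4.9 − 7.5 = -2.6
SSE = 3.24 + 5.76 + 1 + 36 + 33.64 + 29.16 + 1.96 + 6.76 = 117.52
s = √(117.52/6) = 4.42568
e/s = 5.8 / 4.42568 = 1.3105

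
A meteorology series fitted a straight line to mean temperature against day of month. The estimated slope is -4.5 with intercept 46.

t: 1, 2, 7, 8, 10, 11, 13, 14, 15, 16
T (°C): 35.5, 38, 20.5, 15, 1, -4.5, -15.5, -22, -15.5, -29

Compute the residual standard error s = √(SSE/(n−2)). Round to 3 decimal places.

s = 4.717

t=1: T̂ = 46 − 4.5·1 = 41.5; e = 35.5 − 41.5 = -6
t=2: T̂ = 46 − 4.5·2 = 37; e = 38 − 37 = 1
t=7: T̂ = 46 − 4.5·7 = 14.5; e = 20.5 − 14.5 = 6
t=8: T̂ = 46 − 4.5·8 = 10; e = 15 − 10 = 5
t=10: T̂ = 46 − 4.5·10 = 1; e = 1 − 1 = 0
t=11: T̂ = 46 − 4.5·11 = -3.5; e = -4.5 − (-3.5) = -1
t=13: T̂ = 46 − 4.5·13 = -12.5; e = -15.5 − (-12.5) = -3
t=14: T̂ = 46 − 4.5·14 = -17; e = -22 − (-17) = -5
t=15: T̂ = 46 − 4.5·15 = -21.5; e = -15.5 − (-21.5) = 6
t=16: T̂ = 46 − 4.5·16 = -26; e = -29 − (-26) = -3
SSE = 36 + 1 + 36 + 25 + 0 + 1 + 9 + 25 + 36 + 9 = 178
s = √(178/8) = √22.25 ≈ 4.717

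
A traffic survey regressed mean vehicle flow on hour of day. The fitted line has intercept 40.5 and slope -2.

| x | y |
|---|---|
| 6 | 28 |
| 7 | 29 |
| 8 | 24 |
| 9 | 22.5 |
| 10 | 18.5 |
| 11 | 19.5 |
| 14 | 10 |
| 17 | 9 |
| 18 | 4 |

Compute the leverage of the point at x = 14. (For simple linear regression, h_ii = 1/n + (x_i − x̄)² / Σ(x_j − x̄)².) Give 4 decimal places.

h = 0.1672

x̄ = (6 + 7 + 8 + 9 + 10 + 11 + 14 + 17 + 18)/9 = 11.1111
Σ(x − x̄)² = 26.1235 + 16.9012 + 9.67901 + 4.45679 + 1.23457 + 0.0123457 + 8.34568 + 34.679 + 47.4568 = 148.889
h = 1/9 + (2.88889)²/148.889 = 0.111111 + 0.0560531 = 0.1672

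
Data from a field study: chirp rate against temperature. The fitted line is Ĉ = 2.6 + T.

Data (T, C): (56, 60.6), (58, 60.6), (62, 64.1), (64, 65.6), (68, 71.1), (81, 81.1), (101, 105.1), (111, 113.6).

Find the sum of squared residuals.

SSE = 14

T=56: Ĉ = 2.6 + 56 = 58.6; e = 60.6 − 58.6 = 2
T=58: Ĉ = 2.6 + 58 = 60.6; e = 60.6 − 60.6 = 0
T=62: Ĉ = 2.6 + 62 = 64.6; e = 64.1 − 64.6 = -0.5
T=64: Ĉ = 2.6 + 64 = 66.6; e = 65.6 − 66.6 = -1
T=68: Ĉ = 2.6 + 68 = 70.6; e = 71.1 − 70.6 = 0.5
T=81: Ĉ = 2.6 + 81 = 83.6; e = 81.1 − 83.6 = -2.5
T=101: Ĉ = 2.6 + 101 = 103.6; e = 105.1 − 103.6 = 1.5
T=111: Ĉ = 2.6 + 111 = 113.6; e = 113.6 − 113.6 = 0
SSE = 4 + 0 + 0.25 + 1 + 0.25 + 6.25 + 2.25 + 0 = 14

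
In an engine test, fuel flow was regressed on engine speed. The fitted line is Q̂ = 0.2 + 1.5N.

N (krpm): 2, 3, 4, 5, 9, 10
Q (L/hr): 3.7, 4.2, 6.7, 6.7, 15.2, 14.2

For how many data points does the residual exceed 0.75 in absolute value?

N=2: Q̂ = 0.2 + 1.5·2 = 3.2; r = 3.7 − 3.2 = 0.5
N=3: Q̂ = 0.2 + 1.5·3 = 4.7; r = 4.2 − 4.7 = -0.5
N=4: Q̂ = 0.2 + 1.5·4 = 6.2; r = 6.7 − 6.2 = 0.5
N=5: Q̂ = 0.2 + 1.5·5 = 7.7; r = 6.7 − 7.7 = -1
N=9: Q̂ = 0.2 + 1.5·9 = 13.7; r = 15.2 − 13.7 = 1.5
N=10: Q̂ = 0.2 + 1.5·10 = 15.2; r = 14.2 − 15.2 = -1
|r| > 0.75: N=5 (|r|=1), N=9 (|r|=1.5), N=10 (|r|=1) → 3

3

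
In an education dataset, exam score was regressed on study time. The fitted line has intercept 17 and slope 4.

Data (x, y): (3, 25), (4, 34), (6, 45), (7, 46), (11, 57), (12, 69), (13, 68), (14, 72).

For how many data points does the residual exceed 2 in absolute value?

x=3: ŷ = 17 + 4·3 = 29; r = 25 − 29 = -4
x=4: ŷ = 17 + 4·4 = 33; r = 34 − 33 = 1
x=6: ŷ = 17 + 4·6 = 41; r = 45 − 41 = 4
x=7: ŷ = 17 + 4·7 = 45; r = 46 − 45 = 1
x=11: ŷ = 17 + 4·11 = 61; r = 57 − 61 = -4
x=12: ŷ = 17 + 4·12 = 65; r = 69 − 65 = 4
x=13: ŷ = 17 + 4·13 = 69; r = 68 − 69 = -1
x=14: ŷ = 17 + 4·14 = 73; r = 72 − 73 = -1
|r| > 2: x=3 (|r|=4), x=6 (|r|=4), x=11 (|r|=4), x=12 (|r|=4) → 4

4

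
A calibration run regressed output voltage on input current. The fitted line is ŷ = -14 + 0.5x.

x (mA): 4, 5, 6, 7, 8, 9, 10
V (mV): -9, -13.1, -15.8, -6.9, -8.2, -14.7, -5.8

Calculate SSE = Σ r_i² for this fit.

SSE = 88.08

x=4: ŷ = -14 + 0.5·4 = -12; r = -9 − (-12) = 3
x=5: ŷ = -14 + 0.5·5 = -11.5; r = -13.1 − (-11.5) = -1.6
x=6: ŷ = -14 + 0.5·6 = -11; r = -15.8 − (-11) = -4.8
x=7: ŷ = -14 + 0.5·7 = -10.5; r = -6.9 − (-10.5) = 3.6
x=8: ŷ = -14 + 0.5·8 = -10; r = -8.2 − (-10) = 1.8
x=9: ŷ = -14 + 0.5·9 = -9.5; r = -14.7 − (-9.5) = -5.2
x=10: ŷ = -14 + 0.5·10 = -9; r = -5.8 − (-9) = 3.2
SSE = 9 + 2.56 + 23.04 + 12.96 + 3.24 + 27.04 + 10.24 = 88.08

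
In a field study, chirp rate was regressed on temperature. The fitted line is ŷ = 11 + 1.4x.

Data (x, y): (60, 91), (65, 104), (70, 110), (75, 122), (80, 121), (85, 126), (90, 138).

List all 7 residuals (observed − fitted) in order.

-4, 2, 1, 6, -2, -4, 1

x=60: ŷ = 11 + 1.4·60 = 95; r = 91 − 95 = -4
x=65: ŷ = 11 + 1.4·65 = 102; r = 104 − 102 = 2
x=70: ŷ = 11 + 1.4·70 = 109; r = 110 − 109 = 1
x=75: ŷ = 11 + 1.4·75 = 116; r = 122 − 116 = 6
x=80: ŷ = 11 + 1.4·80 = 123; r = 121 − 123 = -2
x=85: ŷ = 11 + 1.4·85 = 130; r = 126 − 130 = -4
x=90: ŷ = 11 + 1.4·90 = 137; r = 138 − 137 = 1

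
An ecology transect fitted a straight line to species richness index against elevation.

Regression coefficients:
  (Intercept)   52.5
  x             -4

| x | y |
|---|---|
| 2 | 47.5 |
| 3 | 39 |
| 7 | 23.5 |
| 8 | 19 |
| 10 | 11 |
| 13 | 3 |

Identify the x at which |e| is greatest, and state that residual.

x = 2, e = 3

x=2: ŷ = 52.5 − 4·2 = 44.5; e = 47.5 − 44.5 = 3
x=3: ŷ = 52.5 − 4·3 = 40.5; e = 39 − 40.5 = -1.5
x=7: ŷ = 52.5 − 4·7 = 24.5; e = 23.5 − 24.5 = -1
x=8: ŷ = 52.5 − 4·8 = 20.5; e = 19 − 20.5 = -1.5
x=10: ŷ = 52.5 − 4·10 = 12.5; e = 11 − 12.5 = -1.5
x=13: ŷ = 52.5 − 4·13 = 0.5; e = 3 − 0.5 = 2.5
Largest |e| is 3 at x = 2, residual 3.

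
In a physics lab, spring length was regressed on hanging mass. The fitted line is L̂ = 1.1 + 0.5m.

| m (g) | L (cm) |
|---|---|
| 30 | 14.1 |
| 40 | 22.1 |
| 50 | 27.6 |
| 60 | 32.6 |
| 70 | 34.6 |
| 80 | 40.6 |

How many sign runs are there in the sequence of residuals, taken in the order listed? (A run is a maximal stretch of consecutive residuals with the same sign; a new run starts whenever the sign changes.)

m=30: L̂ = 1.1 + 0.5·30 = 16.1; r = 14.1 − 16.1 = -2
m=40: L̂ = 1.1 + 0.5·40 = 21.1; r = 22.1 − 21.1 = 1
m=50: L̂ = 1.1 + 0.5·50 = 26.1; r = 27.6 − 26.1 = 1.5
m=60: L̂ = 1.1 + 0.5·60 = 31.1; r = 32.6 − 31.1 = 1.5
m=70: L̂ = 1.1 + 0.5·70 = 36.1; r = 34.6 − 36.1 = -1.5
m=80: L̂ = 1.1 + 0.5·80 = 41.1; r = 40.6 − 41.1 = -0.5
Signs: − + + + − −
Runs: −×1, +×3, −×2 → 3

3 runs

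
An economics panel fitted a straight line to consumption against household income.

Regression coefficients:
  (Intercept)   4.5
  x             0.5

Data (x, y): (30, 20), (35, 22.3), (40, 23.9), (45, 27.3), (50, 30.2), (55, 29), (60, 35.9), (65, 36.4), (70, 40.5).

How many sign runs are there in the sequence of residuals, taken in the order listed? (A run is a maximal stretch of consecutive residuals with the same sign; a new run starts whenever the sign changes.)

7 runs

x=30: ŷ = 4.5 + 0.5·30 = 19.5; r = 20 − 19.5 = 0.5
x=35: ŷ = 4.5 + 0.5·35 = 22; r = 22.3 − 22 = 0.3
x=40: ŷ = 4.5 + 0.5·40 = 24.5; r = 23.9 − 24.5 = -0.6
x=45: ŷ = 4.5 + 0.5·45 = 27; r = 27.3 − 27 = 0.3
x=50: ŷ = 4.5 + 0.5·50 = 29.5; r = 30.2 − 29.5 = 0.7
x=55: ŷ = 4.5 + 0.5·55 = 32; r = 29 − 32 = -3
x=60: ŷ = 4.5 + 0.5·60 = 34.5; r = 35.9 − 34.5 = 1.4
x=65: ŷ = 4.5 + 0.5·65 = 37; r = 36.4 − 37 = -0.6
x=70: ŷ = 4.5 + 0.5·70 = 39.5; r = 40.5 − 39.5 = 1
Signs: + + − + + − + − +
Runs: +×2, −×1, +×2, −×1, +×1, −×1, +×1 → 7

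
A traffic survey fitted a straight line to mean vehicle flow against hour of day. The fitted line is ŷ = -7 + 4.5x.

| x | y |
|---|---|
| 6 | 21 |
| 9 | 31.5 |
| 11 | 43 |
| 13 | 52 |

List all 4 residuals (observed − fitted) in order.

1, -2, 0.5, 0.5

x=6: ŷ = -7 + 4.5·6 = 20; e = 21 − 20 = 1
x=9: ŷ = -7 + 4.5·9 = 33.5; e = 31.5 − 33.5 = -2
x=11: ŷ = -7 + 4.5·11 = 42.5; e = 43 − 42.5 = 0.5
x=13: ŷ = -7 + 4.5·13 = 51.5; e = 52 − 51.5 = 0.5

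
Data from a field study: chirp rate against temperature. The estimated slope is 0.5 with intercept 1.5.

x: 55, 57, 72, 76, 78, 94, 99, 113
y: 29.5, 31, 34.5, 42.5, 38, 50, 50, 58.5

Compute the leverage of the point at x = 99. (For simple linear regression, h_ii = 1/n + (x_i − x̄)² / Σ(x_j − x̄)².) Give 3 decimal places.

x̄ = (55 + 57 + 72 + 76 + 78 + 94 + 99 + 113)/8 = 80.5
Σ(x − x̄)² = 650.25 + 552.25 + 72.25 + 20.25 + 6.25 + 182.25 + 342.25 + 1056.25 = 2882
h = 1/8 + (18.5)²/2882 = 0.125 + 0.118754 = 0.244

h = 0.244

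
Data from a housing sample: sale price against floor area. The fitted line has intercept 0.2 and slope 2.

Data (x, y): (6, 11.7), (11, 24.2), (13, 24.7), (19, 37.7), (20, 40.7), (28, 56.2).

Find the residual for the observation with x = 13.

ŷ = 0.2 + 2·13 = 26.2
r = 24.7 − 26.2 = -1.5

r = -1.5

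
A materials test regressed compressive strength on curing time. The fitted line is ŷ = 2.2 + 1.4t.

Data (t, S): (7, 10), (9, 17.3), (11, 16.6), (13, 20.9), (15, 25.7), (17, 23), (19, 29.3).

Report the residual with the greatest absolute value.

r = -3

t=7: ŷ = 2.2 + 1.4·7 = 12; r = 10 − 12 = -2
t=9: ŷ = 2.2 + 1.4·9 = 14.8; r = 17.3 − 14.8 = 2.5
t=11: ŷ = 2.2 + 1.4·11 = 17.6; r = 16.6 − 17.6 = -1
t=13: ŷ = 2.2 + 1.4·13 = 20.4; r = 20.9 − 20.4 = 0.5
t=15: ŷ = 2.2 + 1.4·15 = 23.2; r = 25.7 − 23.2 = 2.5
t=17: ŷ = 2.2 + 1.4·17 = 26; r = 23 − 26 = -3
t=19: ŷ = 2.2 + 1.4·19 = 28.8; r = 29.3 − 28.8 = 0.5
Largest |r| is 3 at t = 17, residual -3.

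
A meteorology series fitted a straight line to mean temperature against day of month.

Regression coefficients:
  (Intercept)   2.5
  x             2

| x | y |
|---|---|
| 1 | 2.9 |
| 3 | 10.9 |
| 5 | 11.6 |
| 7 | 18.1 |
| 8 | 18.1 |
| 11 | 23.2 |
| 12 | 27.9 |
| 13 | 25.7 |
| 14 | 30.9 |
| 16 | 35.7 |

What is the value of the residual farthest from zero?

r = -2.8

x=1: ŷ = 2.5 + 2·1 = 4.5; r = 2.9 − 4.5 = -1.6
x=3: ŷ = 2.5 + 2·3 = 8.5; r = 10.9 − 8.5 = 2.4
x=5: ŷ = 2.5 + 2·5 = 12.5; r = 11.6 − 12.5 = -0.9
x=7: ŷ = 2.5 + 2·7 = 16.5; r = 18.1 − 16.5 = 1.6
x=8: ŷ = 2.5 + 2·8 = 18.5; r = 18.1 − 18.5 = -0.4
x=11: ŷ = 2.5 + 2·11 = 24.5; r = 23.2 − 24.5 = -1.3
x=12: ŷ = 2.5 + 2·12 = 26.5; r = 27.9 − 26.5 = 1.4
x=13: ŷ = 2.5 + 2·13 = 28.5; r = 25.7 − 28.5 = -2.8
x=14: ŷ = 2.5 + 2·14 = 30.5; r = 30.9 − 30.5 = 0.4
x=16: ŷ = 2.5 + 2·16 = 34.5; r = 35.7 − 34.5 = 1.2
Largest |r| is 2.8 at x = 13, residual -2.8.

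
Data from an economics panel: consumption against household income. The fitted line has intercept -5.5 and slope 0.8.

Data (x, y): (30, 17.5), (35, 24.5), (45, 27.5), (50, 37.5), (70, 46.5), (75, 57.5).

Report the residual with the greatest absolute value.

e = -4

x=30: ŷ = -5.5 + 0.8·30 = 18.5; e = 17.5 − 18.5 = -1
x=35: ŷ = -5.5 + 0.8·35 = 22.5; e = 24.5 − 22.5 = 2
x=45: ŷ = -5.5 + 0.8·45 = 30.5; e = 27.5 − 30.5 = -3
x=50: ŷ = -5.5 + 0.8·50 = 34.5; e = 37.5 − 34.5 = 3
x=70: ŷ = -5.5 + 0.8·70 = 50.5; e = 46.5 − 50.5 = -4
x=75: ŷ = -5.5 + 0.8·75 = 54.5; e = 57.5 − 54.5 = 3
Largest |e| is 4 at x = 70, residual -4.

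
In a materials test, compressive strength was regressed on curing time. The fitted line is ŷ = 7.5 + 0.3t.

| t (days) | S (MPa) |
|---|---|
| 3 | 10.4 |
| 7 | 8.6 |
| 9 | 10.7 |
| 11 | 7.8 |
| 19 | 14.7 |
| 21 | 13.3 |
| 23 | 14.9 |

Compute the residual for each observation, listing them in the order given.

t=3: ŷ = 7.5 + 0.3·3 = 8.4; e = 10.4 − 8.4 = 2
t=7: ŷ = 7.5 + 0.3·7 = 9.6; e = 8.6 − 9.6 = -1
t=9: ŷ = 7.5 + 0.3·9 = 10.2; e = 10.7 − 10.2 = 0.5
t=11: ŷ = 7.5 + 0.3·11 = 10.8; e = 7.8 − 10.8 = -3
t=19: ŷ = 7.5 + 0.3·19 = 13.2; e = 14.7 − 13.2 = 1.5
t=21: ŷ = 7.5 + 0.3·21 = 13.8; e = 13.3 − 13.8 = -0.5
t=23: ŷ = 7.5 + 0.3·23 = 14.4; e = 14.9 − 14.4 = 0.5

2, -1, 0.5, -3, 1.5, -0.5, 0.5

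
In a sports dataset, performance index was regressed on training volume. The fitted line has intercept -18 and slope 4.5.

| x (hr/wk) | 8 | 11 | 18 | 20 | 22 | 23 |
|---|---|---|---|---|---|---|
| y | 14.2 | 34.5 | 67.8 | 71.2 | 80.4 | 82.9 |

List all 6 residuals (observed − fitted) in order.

x=8: ŷ = -18 + 4.5·8 = 18; e = 14.2 − 18 = -3.8
x=11: ŷ = -18 + 4.5·11 = 31.5; e = 34.5 − 31.5 = 3
x=18: ŷ = -18 + 4.5·18 = 63; e = 67.8 − 63 = 4.8
x=20: ŷ = -18 + 4.5·20 = 72; e = 71.2 − 72 = -0.8
x=22: ŷ = -18 + 4.5·22 = 81; e = 80.4 − 81 = -0.6
x=23: ŷ = -18 + 4.5·23 = 85.5; e = 82.9 − 85.5 = -2.6

-3.8, 3, 4.8, -0.8, -0.6, -2.6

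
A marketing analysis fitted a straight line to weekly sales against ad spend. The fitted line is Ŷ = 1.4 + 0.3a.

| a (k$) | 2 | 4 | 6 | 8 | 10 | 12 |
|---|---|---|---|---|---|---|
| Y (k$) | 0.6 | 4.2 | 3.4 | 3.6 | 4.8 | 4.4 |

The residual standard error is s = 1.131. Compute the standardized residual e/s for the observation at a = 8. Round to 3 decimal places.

Ŷ = 1.4 + 0.3·8 = 3.8
e = 3.6 − 3.8 = -0.2
e/s = -0.2 / 1.131 = -0.177

-0.177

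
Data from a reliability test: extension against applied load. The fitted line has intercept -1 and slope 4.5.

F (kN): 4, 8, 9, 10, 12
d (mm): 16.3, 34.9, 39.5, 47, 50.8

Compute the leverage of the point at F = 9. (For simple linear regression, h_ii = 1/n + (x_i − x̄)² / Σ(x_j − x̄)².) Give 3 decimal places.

F̄ = (4 + 8 + 9 + 10 + 12)/5 = 8.6
Σ(F − F̄)² = 21.16 + 0.36 + 0.16 + 1.96 + 11.56 = 35.2
h = 1/5 + (0.4)²/35.2 = 0.2 + 0.00454545 = 0.205

h = 0.205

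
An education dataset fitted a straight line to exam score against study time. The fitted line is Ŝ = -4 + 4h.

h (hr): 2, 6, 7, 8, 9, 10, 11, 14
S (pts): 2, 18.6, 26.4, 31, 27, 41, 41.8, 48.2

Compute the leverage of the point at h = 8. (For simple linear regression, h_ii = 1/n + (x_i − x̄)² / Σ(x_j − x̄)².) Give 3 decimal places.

h̄ = (2 + 6 + 7 + 8 + 9 + 10 + 11 + 14)/8 = 8.375
Σ(h − h̄)² = 40.6406 + 5.64062 + 1.89062 + 0.140625 + 0.390625 + 2.64062 + 6.89062 + 31.6406 = 89.875
h = 1/8 + (-0.375)²/89.875 = 0.125 + 0.00156467 = 0.127

h = 0.127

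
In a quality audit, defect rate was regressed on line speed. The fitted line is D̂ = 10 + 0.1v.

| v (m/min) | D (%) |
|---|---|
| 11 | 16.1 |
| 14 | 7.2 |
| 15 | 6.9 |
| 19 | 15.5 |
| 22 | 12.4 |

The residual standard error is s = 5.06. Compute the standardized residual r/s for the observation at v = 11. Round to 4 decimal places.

D̂ = 10 + 0.1·11 = 11.1
r = 16.1 − 11.1 = 5
r/s = 5 / 5.06 = 0.9881

0.9881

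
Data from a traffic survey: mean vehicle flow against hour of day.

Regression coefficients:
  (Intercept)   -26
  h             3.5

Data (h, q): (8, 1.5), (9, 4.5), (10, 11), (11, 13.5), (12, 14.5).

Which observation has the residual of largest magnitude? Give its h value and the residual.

h=8: ŷ = -26 + 3.5·8 = 2; e = 1.5 − 2 = -0.5
h=9: ŷ = -26 + 3.5·9 = 5.5; e = 4.5 − 5.5 = -1
h=10: ŷ = -26 + 3.5·10 = 9; e = 11 − 9 = 2
h=11: ŷ = -26 + 3.5·11 = 12.5; e = 13.5 − 12.5 = 1
h=12: ŷ = -26 + 3.5·12 = 16; e = 14.5 − 16 = -1.5
Largest |e| is 2 at h = 10, residual 2.

h = 10, e = 2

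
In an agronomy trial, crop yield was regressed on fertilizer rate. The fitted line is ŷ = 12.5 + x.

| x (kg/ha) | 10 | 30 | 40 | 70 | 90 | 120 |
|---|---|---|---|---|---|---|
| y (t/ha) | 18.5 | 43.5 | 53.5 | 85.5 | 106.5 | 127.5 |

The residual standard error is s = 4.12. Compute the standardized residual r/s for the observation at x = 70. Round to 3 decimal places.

ŷ = 12.5 + 70 = 82.5
r = 85.5 − 82.5 = 3
r/s = 3 / 4.12 = 0.728

0.728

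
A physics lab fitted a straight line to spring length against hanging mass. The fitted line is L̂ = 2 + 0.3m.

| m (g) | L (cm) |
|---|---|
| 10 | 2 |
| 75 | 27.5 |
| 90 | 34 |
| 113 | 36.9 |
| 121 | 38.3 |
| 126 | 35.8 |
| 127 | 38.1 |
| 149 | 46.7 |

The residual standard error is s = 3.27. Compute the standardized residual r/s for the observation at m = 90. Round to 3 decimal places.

L̂ = 2 + 0.3·90 = 29
r = 34 − 29 = 5
r/s = 5 / 3.27 = 1.529

1.529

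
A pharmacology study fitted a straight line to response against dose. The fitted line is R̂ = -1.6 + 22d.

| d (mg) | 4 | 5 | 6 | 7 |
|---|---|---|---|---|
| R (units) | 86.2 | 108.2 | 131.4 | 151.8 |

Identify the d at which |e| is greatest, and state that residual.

d = 6, e = 1

d=4: R̂ = -1.6 + 22·4 = 86.4; e = 86.2 − 86.4 = -0.2
d=5: R̂ = -1.6 + 22·5 = 108.4; e = 108.2 − 108.4 = -0.2
d=6: R̂ = -1.6 + 22·6 = 130.4; e = 131.4 − 130.4 = 1
d=7: R̂ = -1.6 + 22·7 = 152.4; e = 151.8 − 152.4 = -0.6
Largest |e| is 1 at d = 6, residual 1.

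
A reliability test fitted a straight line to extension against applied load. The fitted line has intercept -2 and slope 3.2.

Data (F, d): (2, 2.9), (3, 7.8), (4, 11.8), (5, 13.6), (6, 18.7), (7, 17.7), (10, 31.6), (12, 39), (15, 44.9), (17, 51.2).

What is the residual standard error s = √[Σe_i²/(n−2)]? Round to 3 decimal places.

F=2: d̂ = -2 + 3.2·2 = 4.4; e = 2.9 − 4.4 = -1.5
F=3: d̂ = -2 + 3.2·3 = 7.6; e = 7.8 − 7.6 = 0.2
F=4: d̂ = -2 + 3.2·4 = 10.8; e = 11.8 − 10.8 = 1
F=5: d̂ = -2 + 3.2·5 = 14; e = 13.6 − 14 = -0.4
F=6: d̂ = -2 + 3.2·6 = 17.2; e = 18.7 − 17.2 = 1.5
F=7: d̂ = -2 + 3.2·7 = 20.4; e = 17.7 − 20.4 = -2.7
F=10: d̂ = -2 + 3.2·10 = 30; e = 31.6 − 30 = 1.6
F=12: d̂ = -2 + 3.2·12 = 36.4; e = 39 − 36.4 = 2.6
F=15: d̂ = -2 + 3.2·15 = 46; e = 44.9 − 46 = -1.1
F=17: d̂ = -2 + 3.2·17 = 52.4; e = 51.2 − 52.4 = -1.2
SSE = 2.25 + 0.04 + 1 + 0.16 + 2.25 + 7.29 + 2.56 + 6.76 + 1.21 + 1.44 = 24.96
s = √(24.96/8) = √3.12 ≈ 1.766

s = 1.766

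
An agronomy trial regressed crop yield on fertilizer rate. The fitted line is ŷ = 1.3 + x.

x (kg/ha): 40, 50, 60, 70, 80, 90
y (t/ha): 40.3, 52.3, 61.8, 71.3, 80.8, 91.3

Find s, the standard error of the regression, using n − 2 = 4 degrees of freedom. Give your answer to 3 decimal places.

x=40: ŷ = 1.3 + 40 = 41.3; e = 40.3 − 41.3 = -1
x=50: ŷ = 1.3 + 50 = 51.3; e = 52.3 − 51.3 = 1
x=60: ŷ = 1.3 + 60 = 61.3; e = 61.8 − 61.3 = 0.5
x=70: ŷ = 1.3 + 70 = 71.3; e = 71.3 − 71.3 = 0
x=80: ŷ = 1.3 + 80 = 81.3; e = 80.8 − 81.3 = -0.5
x=90: ŷ = 1.3 + 90 = 91.3; e = 91.3 − 91.3 = 0
SSE = 1 + 1 + 0.25 + 0 + 0.25 + 0 = 2.5
s = √(2.5/4) = √0.625 ≈ 0.791

s = 0.791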